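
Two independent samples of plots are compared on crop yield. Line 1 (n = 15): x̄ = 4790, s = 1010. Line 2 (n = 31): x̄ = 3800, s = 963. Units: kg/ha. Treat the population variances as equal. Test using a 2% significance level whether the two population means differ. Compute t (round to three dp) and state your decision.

Let group 1 = line 1, group 2 = line 2. H0: μ_1 = μ_2; H1: μ_1 ≠ μ_2 (two-sample pooled-variance t-test, two-sided).
s_p² = [(15−1)·1010² + (31−1)·963²]/(15+31−2) = 956874
t = (4790 − 3800)/√[956874·(1/15 + 1/31)] = 3.218
df = n₁ + n₂ − 2 = 44
Two-sided p-value ≈ 0.0024
Since p ≈ 0.0024 < α = 0.02, reject H0; the evidence is statistically significant.

t = 3.218; reject H0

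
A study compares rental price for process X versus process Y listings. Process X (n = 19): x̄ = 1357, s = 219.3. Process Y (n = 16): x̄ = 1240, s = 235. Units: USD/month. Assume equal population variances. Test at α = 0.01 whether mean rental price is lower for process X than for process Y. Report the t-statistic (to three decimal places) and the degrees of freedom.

Let group 1 = process X, group 2 = process Y. H0: μ_1 = μ_2; H1: μ_1 < μ_2 (two-sample pooled-variance t-test, left-tailed).
s_p² = [(19−1)·219.3² + (16−1)·235²]/(19+16−2) = 51334.5
t = (1357 − 1240)/√[51334.5·(1/19 + 1/16)] = 1.522
df = n₁ + n₂ − 2 = 33
p-value = P(T ≤ 1.522) ≈ 0.9312
Since p ≈ 0.9312 > α = 0.01, fail to reject H0; the evidence is not statistically significant.

t = 1.522, df = 33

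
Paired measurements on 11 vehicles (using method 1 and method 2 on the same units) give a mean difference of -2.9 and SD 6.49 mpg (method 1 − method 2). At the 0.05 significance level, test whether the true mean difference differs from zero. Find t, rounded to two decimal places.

-1.48

H0: μ_d = 0; H1: μ_d ≠ 0 (paired t-test on the differences, two-sided).
t = d̄/(s_d/√n) = -2.9/(6.49/√11) = -1.48
df = n − 1 = 10
Two-sided p-value ≈ 0.169
Since p ≈ 0.169 > α = 0.05, fail to reject H0; the data do not provide sufficient evidence against H0.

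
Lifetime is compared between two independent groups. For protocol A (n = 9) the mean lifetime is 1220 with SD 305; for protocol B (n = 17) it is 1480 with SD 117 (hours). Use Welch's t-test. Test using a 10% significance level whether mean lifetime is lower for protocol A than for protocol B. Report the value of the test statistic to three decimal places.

Let group 1 = protocol A, group 2 = protocol B. H0: μ_1 = μ_2; H1: μ_1 < μ_2 (Welch's two-sample t-test, left-tailed).
t = (x̄_1 − x̄_2)/√(s_1²/n_1 + s_2²/n_2) = (1220 − 1480)/√(305²/9 + 117²/17) = -2.463
Welch–Satterthwaite df ≈ 9.27
p-value = P(T ≤ -2.463) ≈ 0.0176
Since p ≈ 0.0176 < α = 0.1, reject H0; the data support H1.

-2.463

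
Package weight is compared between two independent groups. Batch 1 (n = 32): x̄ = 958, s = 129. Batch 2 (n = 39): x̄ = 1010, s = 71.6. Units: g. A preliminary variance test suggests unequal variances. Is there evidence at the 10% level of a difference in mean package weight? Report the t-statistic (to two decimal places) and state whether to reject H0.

Let group 1 = batch 1, group 2 = batch 2. H0: μ_1 = μ_2; H1: μ_1 ≠ μ_2 (Welch's two-sample t-test, two-sided).
t = (x̄_1 − x̄_2)/√(s_1²/n_1 + s_2²/n_2) = (958 − 1010)/√(129²/32 + 71.6²/39) = -2.04
Welch–Satterthwaite df ≈ 46.24
Two-sided p-value ≈ 0.047
Since p ≈ 0.047 < α = 0.1, reject H0; the evidence is statistically significant.

t = -2.04; reject H0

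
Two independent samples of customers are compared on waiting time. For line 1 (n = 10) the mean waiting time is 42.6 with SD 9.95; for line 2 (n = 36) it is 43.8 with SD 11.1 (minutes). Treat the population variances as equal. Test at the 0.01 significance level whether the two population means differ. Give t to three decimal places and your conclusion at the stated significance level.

t = -0.309; fail to reject H0

Let group 1 = line 1, group 2 = line 2. H0: μ_1 = μ_2; H1: μ_1 ≠ μ_2 (two-sample pooled-variance t-test, two-sided).
s_p² = [(10−1)·9.95² + (36−1)·11.1²]/(10+36−2) = 118.258
t = (42.6 − 43.8)/√[118.258·(1/10 + 1/36)] = -0.309
df = n₁ + n₂ − 2 = 44
Two-sided p-value ≈ 0.759
Since p ≈ 0.759 > α = 0.01, fail to reject H0; the evidence is not statistically significant.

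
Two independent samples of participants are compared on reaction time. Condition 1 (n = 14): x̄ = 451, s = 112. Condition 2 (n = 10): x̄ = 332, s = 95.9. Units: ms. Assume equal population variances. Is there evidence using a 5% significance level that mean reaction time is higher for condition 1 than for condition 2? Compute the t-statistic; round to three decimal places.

2.719

Let group 1 = condition 1, group 2 = condition 2. H0: μ_1 = μ_2; H1: μ_1 > μ_2 (two-sample pooled-variance t-test, right-tailed).
s_p² = [(14−1)·112² + (10−1)·95.9²]/(14+10−2) = 11174.7
t = (451 − 332)/√[11174.7·(1/14 + 1/10)] = 2.719
df = n₁ + n₂ − 2 = 22
p-value = P(T ≥ 2.719) ≈ 0.0063
Since p ≈ 0.0063 < α = 0.05, reject H0; the data support H1.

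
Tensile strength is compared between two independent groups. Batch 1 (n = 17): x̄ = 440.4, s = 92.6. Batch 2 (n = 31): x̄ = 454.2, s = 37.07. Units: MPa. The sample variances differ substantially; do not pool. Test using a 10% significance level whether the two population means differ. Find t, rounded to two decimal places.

Let group 1 = batch 1, group 2 = batch 2. H0: μ_1 = μ_2; H1: μ_1 ≠ μ_2 (Welch's two-sample t-test, two-sided).
t = (x̄_1 − x̄_2)/√(s_1²/n_1 + s_2²/n_2) = (440.4 − 454.2)/√(92.6²/17 + 37.07²/31) = -0.59
Welch–Satterthwaite df ≈ 18.86
Two-sided p-value ≈ 0.563
Since p ≈ 0.563 > α = 0.1, fail to reject H0; the data do not provide sufficient evidence against H0.

-0.59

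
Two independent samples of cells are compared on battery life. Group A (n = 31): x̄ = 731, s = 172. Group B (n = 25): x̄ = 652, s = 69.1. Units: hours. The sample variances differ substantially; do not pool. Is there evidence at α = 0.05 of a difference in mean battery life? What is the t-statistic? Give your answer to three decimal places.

2.334

Let group 1 = group A, group 2 = group B. H0: μ_1 = μ_2; H1: μ_1 ≠ μ_2 (Welch's two-sample t-test, two-sided).
t = (x̄_1 − x̄_2)/√(s_1²/n_1 + s_2²/n_2) = (731 − 652)/√(172²/31 + 69.1²/25) = 2.334
Welch–Satterthwaite df ≈ 41.15
Two-sided p-value ≈ 0.0245
Since p ≈ 0.0245 < α = 0.05, reject H0; the evidence is statistically significant.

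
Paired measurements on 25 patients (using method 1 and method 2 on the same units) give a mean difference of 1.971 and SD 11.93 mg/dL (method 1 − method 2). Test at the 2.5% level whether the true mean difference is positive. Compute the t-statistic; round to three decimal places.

0.826

H0: μ_d = 0; H1: μ_d > 0 (paired t-test on the differences, right-tailed).
t = d̄/(s_d/√n) = 1.971/(11.93/√25) = 0.826
df = n − 1 = 24
p-value = P(T ≥ 0.826) ≈ 0.2085
Since p ≈ 0.2085 > α = 0.025, fail to reject H0; the data do not provide sufficient evidence against H0.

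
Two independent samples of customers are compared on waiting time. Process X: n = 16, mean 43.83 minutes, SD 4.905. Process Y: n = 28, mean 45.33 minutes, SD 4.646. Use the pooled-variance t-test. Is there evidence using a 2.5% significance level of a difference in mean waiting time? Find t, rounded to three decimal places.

Let group 1 = process X, group 2 = process Y. H0: μ_1 = μ_2; H1: μ_1 ≠ μ_2 (two-sample pooled-variance t-test, two-sided).
s_p² = [(16−1)·4.905² + (28−1)·4.646²]/(16+28−2) = 22.4688
t = (43.83 − 45.33)/√[22.4688·(1/16 + 1/28)] = -1.010
df = n₁ + n₂ − 2 = 42
Two-sided p-value ≈ 0.3184
Since p ≈ 0.3184 > α = 0.025, fail to reject H0; the evidence is not statistically significant.

-1.010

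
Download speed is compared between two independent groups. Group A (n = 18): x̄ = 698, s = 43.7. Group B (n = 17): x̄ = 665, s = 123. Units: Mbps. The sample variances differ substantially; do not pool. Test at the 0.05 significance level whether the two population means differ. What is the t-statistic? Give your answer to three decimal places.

1.046

Let group 1 = group A, group 2 = group B. H0: μ_1 = μ_2; H1: μ_1 ≠ μ_2 (Welch's two-sample t-test, two-sided).
t = (x̄_1 − x̄_2)/√(s_1²/n_1 + s_2²/n_2) = (698 − 665)/√(43.7²/18 + 123²/17) = 1.046
Welch–Satterthwaite df ≈ 19.78
Two-sided p-value ≈ 0.308
Since p ≈ 0.308 > α = 0.05, fail to reject H0; the evidence is not statistically significant.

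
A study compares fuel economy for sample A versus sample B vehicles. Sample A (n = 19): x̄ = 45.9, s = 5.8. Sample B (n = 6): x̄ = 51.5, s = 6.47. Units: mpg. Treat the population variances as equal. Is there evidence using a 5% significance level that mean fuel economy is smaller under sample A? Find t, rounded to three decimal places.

Let group 1 = sample A, group 2 = sample B. H0: μ_1 = μ_2; H1: μ_1 < μ_2 (two-sample pooled-variance t-test, left-tailed).
s_p² = [(19−1)·5.8² + (6−1)·6.47²]/(19+6−2) = 35.4272
t = (45.9 − 51.5)/√[35.4272·(1/19 + 1/6)] = -2.009
df = n₁ + n₂ − 2 = 23
p-value = P(T ≤ -2.009) ≈ 0.0282
Since p ≈ 0.0282 < α = 0.05, reject H0; the data support H1.

-2.009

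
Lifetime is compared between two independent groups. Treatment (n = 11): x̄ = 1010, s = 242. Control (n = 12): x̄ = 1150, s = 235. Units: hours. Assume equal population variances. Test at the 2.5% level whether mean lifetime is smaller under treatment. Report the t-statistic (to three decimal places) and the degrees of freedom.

t = -1.407, df = 21

Let group 1 = treatment, group 2 = control. H0: μ_1 = μ_2; H1: μ_1 < μ_2 (two-sample pooled-variance t-test, left-tailed).
s_p² = [(11−1)·242² + (12−1)·235²]/(11+12−2) = 56815
t = (1010 − 1150)/√[56815·(1/11 + 1/12)] = -1.407
df = n₁ + n₂ − 2 = 21
p-value = P(T ≤ -1.407) ≈ 0.087
Since p ≈ 0.087 > α = 0.025, fail to reject H0; the evidence is not statistically significant.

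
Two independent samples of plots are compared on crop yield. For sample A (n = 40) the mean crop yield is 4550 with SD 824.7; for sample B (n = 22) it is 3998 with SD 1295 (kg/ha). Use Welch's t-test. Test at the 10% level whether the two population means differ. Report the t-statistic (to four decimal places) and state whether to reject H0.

t = 1.8078; reject H0

Let group 1 = sample A, group 2 = sample B. H0: μ_1 = μ_2; H1: μ_1 ≠ μ_2 (Welch's two-sample t-test, two-sided).
t = (x̄_1 − x̄_2)/√(s_1²/n_1 + s_2²/n_2) = (4550 − 3998)/√(824.7²/40 + 1295²/22) = 1.8078
Welch–Satterthwaite df ≈ 30.59
Two-sided p-value ≈ 0.0805
Since p ≈ 0.0805 < α = 0.1, reject H0; the data support H1.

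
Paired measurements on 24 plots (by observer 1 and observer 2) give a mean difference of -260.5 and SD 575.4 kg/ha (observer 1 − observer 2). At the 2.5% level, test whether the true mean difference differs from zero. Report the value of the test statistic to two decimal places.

-2.22

H0: μ_d = 0; H1: μ_d ≠ 0 (paired t-test on the differences, two-sided).
t = d̄/(s_d/√n) = -260.5/(575.4/√24) = -2.22
df = n − 1 = 23
Two-sided p-value ≈ 0.037
Since p ≈ 0.037 > α = 0.025, fail to reject H0; the data do not provide sufficient evidence against H0.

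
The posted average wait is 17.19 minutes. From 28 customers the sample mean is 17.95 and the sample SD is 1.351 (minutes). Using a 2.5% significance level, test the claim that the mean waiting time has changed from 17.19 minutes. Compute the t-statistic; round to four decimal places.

H0: μ = 17.19; H1: μ ≠ 17.19 (one-sample t-test, two-sided).
t = (x̄ − μ₀)/(s/√n) = (17.95 − 17.19)/(1.351/√28) = 2.9767
df = n − 1 = 27
Two-sided p-value ≈ 0.0061
Since p ≈ 0.0061 < α = 0.025, reject H0; the data support H1.

2.9767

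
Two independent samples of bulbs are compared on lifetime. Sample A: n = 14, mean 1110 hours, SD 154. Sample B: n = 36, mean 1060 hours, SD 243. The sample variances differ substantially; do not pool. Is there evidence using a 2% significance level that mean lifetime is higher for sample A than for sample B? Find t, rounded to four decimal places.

Let group 1 = sample A, group 2 = sample B. H0: μ_1 = μ_2; H1: μ_1 > μ_2 (Welch's two-sample t-test, right-tailed).
t = (x̄_1 − x̄_2)/√(s_1²/n_1 + s_2²/n_2) = (1110 − 1060)/√(154²/14 + 243²/36) = 0.8659
Welch–Satterthwaite df ≈ 37.35
p-value = P(T ≥ 0.8659) ≈ 0.196
Since p ≈ 0.196 > α = 0.02, fail to reject H0; the evidence is not statistically significant.

0.8659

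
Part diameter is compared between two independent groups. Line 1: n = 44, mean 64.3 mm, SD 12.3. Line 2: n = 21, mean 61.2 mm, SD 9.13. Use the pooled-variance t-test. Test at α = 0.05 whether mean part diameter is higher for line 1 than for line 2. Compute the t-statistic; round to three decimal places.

Let group 1 = line 1, group 2 = line 2. H0: μ_1 = μ_2; H1: μ_1 > μ_2 (two-sample pooled-variance t-test, right-tailed).
s_p² = [(44−1)·12.3² + (21−1)·9.13²]/(44+21−2) = 129.724
t = (64.3 − 61.2)/√[129.724·(1/44 + 1/21)] = 1.026
df = n₁ + n₂ − 2 = 63
p-value = P(T ≥ 1.026) ≈ 0.1544
Since p ≈ 0.1544 > α = 0.05, fail to reject H0; the evidence is not statistically significant.

1.026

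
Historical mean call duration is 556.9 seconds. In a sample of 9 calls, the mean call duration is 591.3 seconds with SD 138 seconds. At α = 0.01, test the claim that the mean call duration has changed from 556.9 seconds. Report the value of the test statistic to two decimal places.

0.75

H0: μ = 556.9; H1: μ ≠ 556.9 (one-sample t-test, two-sided).
t = (x̄ − μ₀)/(s/√n) = (591.3 − 556.9)/(138/√9) = 0.75
df = n − 1 = 8
Two-sided p-value ≈ 0.4760
Since p ≈ 0.4760 > α = 0.01, fail to reject H0; the evidence is not statistically significant.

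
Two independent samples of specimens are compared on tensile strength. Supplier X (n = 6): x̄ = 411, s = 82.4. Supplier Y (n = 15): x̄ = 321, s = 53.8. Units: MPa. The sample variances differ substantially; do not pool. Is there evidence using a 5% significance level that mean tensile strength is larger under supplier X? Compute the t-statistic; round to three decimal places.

Let group 1 = supplier X, group 2 = supplier Y. H0: μ_1 = μ_2; H1: μ_1 > μ_2 (Welch's two-sample t-test, right-tailed).
t = (x̄_1 − x̄_2)/√(s_1²/n_1 + s_2²/n_2) = (411 − 321)/√(82.4²/6 + 53.8²/15) = 2.473
Welch–Satterthwaite df ≈ 6.78
p-value = P(T ≥ 2.473) ≈ 0.022
Since p ≈ 0.022 < α = 0.05, reject H0; the data support H1.

2.473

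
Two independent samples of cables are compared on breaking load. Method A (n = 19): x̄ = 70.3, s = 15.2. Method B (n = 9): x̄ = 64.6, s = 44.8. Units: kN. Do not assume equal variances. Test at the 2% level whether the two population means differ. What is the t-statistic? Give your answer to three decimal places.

0.372

Let group 1 = method A, group 2 = method B. H0: μ_1 = μ_2; H1: μ_1 ≠ μ_2 (Welch's two-sample t-test, two-sided).
t = (x̄_1 − x̄_2)/√(s_1²/n_1 + s_2²/n_2) = (70.3 − 64.6)/√(15.2²/19 + 44.8²/9) = 0.372
Welch–Satterthwaite df ≈ 8.88
Two-sided p-value ≈ 0.719
Since p ≈ 0.719 > α = 0.02, fail to reject H0; the data do not provide sufficient evidence against H0.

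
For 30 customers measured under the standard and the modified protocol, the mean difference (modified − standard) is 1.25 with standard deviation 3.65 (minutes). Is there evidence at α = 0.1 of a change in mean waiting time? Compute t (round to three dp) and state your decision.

t = 1.876; reject H0

H0: μ_d = 0; H1: μ_d ≠ 0 (paired t-test on the differences, two-sided).
t = d̄/(s_d/√n) = 1.25/(3.65/√30) = 1.876
df = n − 1 = 29
Two-sided p-value ≈ 0.0708
Since p ≈ 0.0708 < α = 0.1, reject H0; the data support H1.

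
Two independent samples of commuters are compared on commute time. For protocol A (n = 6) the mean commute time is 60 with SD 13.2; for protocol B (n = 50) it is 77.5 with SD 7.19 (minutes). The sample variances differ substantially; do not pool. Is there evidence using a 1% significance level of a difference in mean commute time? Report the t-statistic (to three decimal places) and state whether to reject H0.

Let group 1 = protocol A, group 2 = protocol B. H0: μ_1 = μ_2; H1: μ_1 ≠ μ_2 (Welch's two-sample t-test, two-sided).
t = (x̄_1 − x̄_2)/√(s_1²/n_1 + s_2²/n_2) = (60 − 77.5)/√(13.2²/6 + 7.19²/50) = -3.191
Welch–Satterthwaite df ≈ 5.36
Two-sided p-value ≈ 0.022
Since p ≈ 0.022 > α = 0.01, fail to reject H0; the data do not provide sufficient evidence against H0.

t = -3.191; fail to reject H0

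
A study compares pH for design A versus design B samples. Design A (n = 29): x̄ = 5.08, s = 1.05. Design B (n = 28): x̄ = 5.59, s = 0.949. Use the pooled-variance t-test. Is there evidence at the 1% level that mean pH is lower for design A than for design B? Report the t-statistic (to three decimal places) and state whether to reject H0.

t = -1.922; fail to reject H0

Let group 1 = design A, group 2 = design B. H0: μ_1 = μ_2; H1: μ_1 < μ_2 (two-sample pooled-variance t-test, left-tailed).
s_p² = [(29−1)·1.05² + (28−1)·0.949²]/(29+28−2) = 1.00339
t = (5.08 − 5.59)/√[1.00339·(1/29 + 1/28)] = -1.922
df = n₁ + n₂ − 2 = 55
p-value = P(T ≤ -1.922) ≈ 0.030
Since p ≈ 0.030 > α = 0.01, fail to reject H0; the evidence is not statistically significant.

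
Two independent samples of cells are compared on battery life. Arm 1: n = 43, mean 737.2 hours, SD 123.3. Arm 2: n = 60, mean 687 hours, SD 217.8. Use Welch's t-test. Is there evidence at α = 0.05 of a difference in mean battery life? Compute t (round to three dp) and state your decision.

Let group 1 = arm 1, group 2 = arm 2. H0: μ_1 = μ_2; H1: μ_1 ≠ μ_2 (Welch's two-sample t-test, two-sided).
t = (x̄_1 − x̄_2)/√(s_1²/n_1 + s_2²/n_2) = (737.2 − 687)/√(123.3²/43 + 217.8²/60) = 1.484
Welch–Satterthwaite df ≈ 96.47
Two-sided p-value ≈ 0.141
Since p ≈ 0.141 > α = 0.05, fail to reject H0; the data do not provide sufficient evidence against H0.

t = 1.484; fail to reject H0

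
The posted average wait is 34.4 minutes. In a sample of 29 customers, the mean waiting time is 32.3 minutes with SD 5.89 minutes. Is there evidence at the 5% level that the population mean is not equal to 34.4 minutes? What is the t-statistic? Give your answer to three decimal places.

-1.920

H0: μ = 34.4; H1: μ ≠ 34.4 (one-sample t-test, two-sided).
t = (x̄ − μ₀)/(s/√n) = (32.3 − 34.4)/(5.89/√29) = -1.920
df = n − 1 = 28
Two-sided p-value ≈ 0.0651
Since p ≈ 0.0651 > α = 0.05, fail to reject H0; the evidence is not statistically significant.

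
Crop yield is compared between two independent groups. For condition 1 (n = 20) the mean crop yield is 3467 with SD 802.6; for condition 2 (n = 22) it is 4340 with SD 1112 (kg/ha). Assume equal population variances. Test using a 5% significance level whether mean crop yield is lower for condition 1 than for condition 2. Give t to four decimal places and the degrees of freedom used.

Let group 1 = condition 1, group 2 = condition 2. H0: μ_1 = μ_2; H1: μ_1 < μ_2 (two-sample pooled-variance t-test, left-tailed).
s_p² = [(20−1)·802.6² + (22−1)·1112²]/(20+22−2) = 955165
t = (3467 − 4340)/√[955165·(1/20 + 1/22)] = -2.8912
df = n₁ + n₂ − 2 = 40
p-value = P(T ≤ -2.8912) ≈ 0.003
Since p ≈ 0.003 < α = 0.05, reject H0; the data support H1.

t = -2.8912, df = 40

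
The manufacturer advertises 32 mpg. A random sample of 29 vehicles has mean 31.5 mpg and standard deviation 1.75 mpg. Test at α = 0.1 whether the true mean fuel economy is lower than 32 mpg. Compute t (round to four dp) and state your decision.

H0: μ = 32; H1: μ < 32 (one-sample t-test, left-tailed).
t = (x̄ − μ₀)/(s/√n) = (31.5 − 32)/(1.75/√29) = -1.5386
df = n − 1 = 28
p-value = P(T ≤ -1.5386) ≈ 0.068
Since p ≈ 0.068 < α = 0.1, reject H0; the data support H1.

t = -1.5386; reject H0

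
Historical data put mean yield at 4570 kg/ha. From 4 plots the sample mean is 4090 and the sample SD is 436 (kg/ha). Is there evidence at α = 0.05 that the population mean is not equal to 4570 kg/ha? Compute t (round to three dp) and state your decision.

H0: μ = 4570; H1: μ ≠ 4570 (one-sample t-test, two-sided).
t = (x̄ − μ₀)/(s/√n) = (4090 − 4570)/(436/√4) = -2.202
df = n − 1 = 3
Two-sided p-value ≈ 0.1150
Since p ≈ 0.1150 > α = 0.05, fail to reject H0; the data do not provide sufficient evidence against H0.

t = -2.202; fail to reject H0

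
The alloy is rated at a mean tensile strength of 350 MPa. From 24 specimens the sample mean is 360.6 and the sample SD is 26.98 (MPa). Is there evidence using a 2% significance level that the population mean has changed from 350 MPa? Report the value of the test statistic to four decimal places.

1.9247

H0: μ = 350; H1: μ ≠ 350 (one-sample t-test, two-sided).
t = (x̄ − μ₀)/(s/√n) = (360.6 − 350)/(26.98/√24) = 1.9247
df = n − 1 = 23
Two-sided p-value ≈ 0.067
Since p ≈ 0.067 > α = 0.02, fail to reject H0; the evidence is not statistically significant.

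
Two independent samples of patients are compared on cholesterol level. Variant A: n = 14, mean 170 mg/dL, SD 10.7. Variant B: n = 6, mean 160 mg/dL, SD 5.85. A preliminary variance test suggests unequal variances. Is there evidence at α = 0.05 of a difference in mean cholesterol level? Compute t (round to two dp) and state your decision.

Let group 1 = variant A, group 2 = variant B. H0: μ_1 = μ_2; H1: μ_1 ≠ μ_2 (Welch's two-sample t-test, two-sided).
t = (x̄_1 − x̄_2)/√(s_1²/n_1 + s_2²/n_2) = (170 − 160)/√(10.7²/14 + 5.85²/6) = 2.68
Welch–Satterthwaite df ≈ 16.54
Two-sided p-value ≈ 0.016
Since p ≈ 0.016 < α = 0.05, reject H0; the data support H1.

t = 2.68; reject H0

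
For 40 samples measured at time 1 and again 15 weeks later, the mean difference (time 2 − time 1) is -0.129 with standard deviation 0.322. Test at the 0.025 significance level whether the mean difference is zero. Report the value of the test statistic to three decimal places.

-2.534

H0: μ_d = 0; H1: μ_d ≠ 0 (paired t-test on the differences, two-sided).
t = d̄/(s_d/√n) = -0.129/(0.322/√40) = -2.534
df = n − 1 = 39
Two-sided p-value ≈ 0.015
Since p ≈ 0.015 < α = 0.025, reject H0; the data support H1.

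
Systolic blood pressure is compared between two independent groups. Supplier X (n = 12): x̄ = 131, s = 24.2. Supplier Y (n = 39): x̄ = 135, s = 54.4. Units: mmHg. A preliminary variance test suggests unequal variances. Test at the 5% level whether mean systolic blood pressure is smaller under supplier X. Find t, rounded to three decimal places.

Let group 1 = supplier X, group 2 = supplier Y. H0: μ_1 = μ_2; H1: μ_1 < μ_2 (Welch's two-sample t-test, left-tailed).
t = (x̄_1 − x̄_2)/√(s_1²/n_1 + s_2²/n_2) = (131 − 135)/√(24.2²/12 + 54.4²/39) = -0.358
Welch–Satterthwaite df ≈ 42.24
p-value = P(T ≤ -0.358) ≈ 0.3610
Since p ≈ 0.3610 > α = 0.05, fail to reject H0; the evidence is not statistically significant.

-0.358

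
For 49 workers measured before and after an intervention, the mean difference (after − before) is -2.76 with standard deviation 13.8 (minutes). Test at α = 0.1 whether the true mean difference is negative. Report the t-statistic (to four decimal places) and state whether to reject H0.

t = -1.4000; reject H0

H0: μ_d = 0; H1: μ_d < 0 (paired t-test on the differences, left-tailed).
t = d̄/(s_d/√n) = -2.76/(13.8/√49) = -1.4000
df = n − 1 = 48
p-value = P(T ≤ -1.4000) ≈ 0.0840
Since p ≈ 0.0840 < α = 0.1, reject H0; the data support H1.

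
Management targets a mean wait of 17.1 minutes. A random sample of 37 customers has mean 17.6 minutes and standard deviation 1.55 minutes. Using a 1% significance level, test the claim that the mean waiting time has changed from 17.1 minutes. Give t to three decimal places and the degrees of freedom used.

t = 1.962, df = 36

H0: μ = 17.1; H1: μ ≠ 17.1 (one-sample t-test, two-sided).
t = (x̄ − μ₀)/(s/√n) = (17.6 − 17.1)/(1.55/√37) = 1.962
df = n − 1 = 36
Two-sided p-value ≈ 0.0575
Since p ≈ 0.0575 > α = 0.01, fail to reject H0; the evidence is not statistically significant.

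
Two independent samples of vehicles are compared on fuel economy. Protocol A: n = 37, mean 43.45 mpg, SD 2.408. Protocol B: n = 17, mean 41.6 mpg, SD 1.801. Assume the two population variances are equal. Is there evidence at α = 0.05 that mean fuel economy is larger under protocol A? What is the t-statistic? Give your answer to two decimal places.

Let group 1 = protocol A, group 2 = protocol B. H0: μ_1 = μ_2; H1: μ_1 > μ_2 (two-sample pooled-variance t-test, right-tailed).
s_p² = [(37−1)·2.408² + (17−1)·1.801²]/(37+17−2) = 5.01235
t = (43.45 − 41.6)/√[5.01235·(1/37 + 1/17)] = 2.82
df = n₁ + n₂ − 2 = 52
p-value = P(T ≥ 2.82) ≈ 0.003
Since p ≈ 0.003 < α = 0.05, reject H0; the data support H1.

2.82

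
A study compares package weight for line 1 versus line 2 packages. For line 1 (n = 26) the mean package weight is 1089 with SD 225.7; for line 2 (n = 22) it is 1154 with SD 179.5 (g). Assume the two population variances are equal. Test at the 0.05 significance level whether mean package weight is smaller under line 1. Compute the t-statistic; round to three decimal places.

-1.090

Let group 1 = line 1, group 2 = line 2. H0: μ_1 = μ_2; H1: μ_1 < μ_2 (two-sample pooled-variance t-test, left-tailed).
s_p² = [(26−1)·225.7² + (22−1)·179.5²]/(26+22−2) = 42394.3
t = (1089 − 1154)/√[42394.3·(1/26 + 1/22)] = -1.090
df = n₁ + n₂ − 2 = 46
p-value = P(T ≤ -1.090) ≈ 0.1407
Since p ≈ 0.1407 > α = 0.05, fail to reject H0; the data do not provide sufficient evidence against H0.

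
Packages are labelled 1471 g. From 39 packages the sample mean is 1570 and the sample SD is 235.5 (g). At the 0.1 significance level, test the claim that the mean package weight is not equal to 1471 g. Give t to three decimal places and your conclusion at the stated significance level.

t = 2.625; reject H0

H0: μ = 1471; H1: μ ≠ 1471 (one-sample t-test, two-sided).
t = (x̄ − μ₀)/(s/√n) = (1570 − 1471)/(235.5/√39) = 2.625
df = n − 1 = 38
Two-sided p-value ≈ 0.0124
Since p ≈ 0.0124 < α = 0.1, reject H0; the evidence is statistically significant.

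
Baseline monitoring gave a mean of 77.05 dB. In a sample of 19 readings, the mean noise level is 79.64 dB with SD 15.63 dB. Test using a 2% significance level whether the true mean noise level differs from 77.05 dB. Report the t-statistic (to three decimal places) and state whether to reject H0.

H0: μ = 77.05; H1: μ ≠ 77.05 (one-sample t-test, two-sided).
t = (x̄ − μ₀)/(s/√n) = (79.64 − 77.05)/(15.63/√19) = 0.722
df = n − 1 = 18
Two-sided p-value ≈ 0.479
Since p ≈ 0.479 > α = 0.02, fail to reject H0; the evidence is not statistically significant.

t = 0.722; fail to reject H0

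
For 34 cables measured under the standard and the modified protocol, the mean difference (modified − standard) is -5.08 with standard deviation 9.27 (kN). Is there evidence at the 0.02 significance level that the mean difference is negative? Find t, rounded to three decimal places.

-3.195

H0: μ_d = 0; H1: μ_d < 0 (paired t-test on the differences, left-tailed).
t = d̄/(s_d/√n) = -5.08/(9.27/√34) = -3.195
df = n − 1 = 33
p-value = P(T ≤ -3.195) ≈ 0.0015
Since p ≈ 0.0015 < α = 0.02, reject H0; the evidence is statistically significant.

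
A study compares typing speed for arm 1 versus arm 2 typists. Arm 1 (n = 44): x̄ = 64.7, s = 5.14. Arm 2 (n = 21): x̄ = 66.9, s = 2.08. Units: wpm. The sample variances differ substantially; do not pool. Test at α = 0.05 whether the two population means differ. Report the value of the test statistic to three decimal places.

-2.450

Let group 1 = arm 1, group 2 = arm 2. H0: μ_1 = μ_2; H1: μ_1 ≠ μ_2 (Welch's two-sample t-test, two-sided).
t = (x̄_1 − x̄_2)/√(s_1²/n_1 + s_2²/n_2) = (64.7 − 66.9)/√(5.14²/44 + 2.08²/21) = -2.450
Welch–Satterthwaite df ≈ 61.90
Two-sided p-value ≈ 0.0171
Since p ≈ 0.0171 < α = 0.05, reject H0; the data support H1.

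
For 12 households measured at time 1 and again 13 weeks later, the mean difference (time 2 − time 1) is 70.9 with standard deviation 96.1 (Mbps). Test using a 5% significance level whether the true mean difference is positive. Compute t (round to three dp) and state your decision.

H0: μ_d = 0; H1: μ_d > 0 (paired t-test on the differences, right-tailed).
t = d̄/(s_d/√n) = 70.9/(96.1/√12) = 2.556
df = n − 1 = 11
p-value = P(T ≥ 2.556) ≈ 0.0134
Since p ≈ 0.0134 < α = 0.05, reject H0; the data support H1.

t = 2.556; reject H0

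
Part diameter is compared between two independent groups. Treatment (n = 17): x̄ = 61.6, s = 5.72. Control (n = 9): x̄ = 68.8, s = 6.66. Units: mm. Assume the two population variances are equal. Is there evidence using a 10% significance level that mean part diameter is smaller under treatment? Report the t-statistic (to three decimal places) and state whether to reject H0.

t = -2.887; reject H0

Let group 1 = treatment, group 2 = control. H0: μ_1 = μ_2; H1: μ_1 < μ_2 (two-sample pooled-variance t-test, left-tailed).
s_p² = [(17−1)·5.72² + (9−1)·6.66²]/(17+9−2) = 36.5975
t = (61.6 − 68.8)/√[36.5975·(1/17 + 1/9)] = -2.887
df = n₁ + n₂ − 2 = 24
p-value = P(T ≤ -2.887) ≈ 0.004
Since p ≈ 0.004 < α = 0.1, reject H0; the data support H1.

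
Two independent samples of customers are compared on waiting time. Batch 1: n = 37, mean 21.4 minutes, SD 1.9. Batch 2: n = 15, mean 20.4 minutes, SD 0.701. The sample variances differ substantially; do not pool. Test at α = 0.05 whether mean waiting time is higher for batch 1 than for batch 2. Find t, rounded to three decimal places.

2.770

Let group 1 = batch 1, group 2 = batch 2. H0: μ_1 = μ_2; H1: μ_1 > μ_2 (Welch's two-sample t-test, right-tailed).
t = (x̄_1 − x̄_2)/√(s_1²/n_1 + s_2²/n_2) = (21.4 − 20.4)/√(1.9²/37 + 0.701²/15) = 2.770
Welch–Satterthwaite df ≈ 49.80
p-value = P(T ≥ 2.770) ≈ 0.004
Since p ≈ 0.004 < α = 0.05, reject H0; the evidence is statistically significant.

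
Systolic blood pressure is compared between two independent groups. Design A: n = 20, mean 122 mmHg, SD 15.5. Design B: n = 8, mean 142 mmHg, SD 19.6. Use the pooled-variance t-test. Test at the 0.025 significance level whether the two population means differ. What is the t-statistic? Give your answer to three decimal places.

-2.862

Let group 1 = design A, group 2 = design B. H0: μ_1 = μ_2; H1: μ_1 ≠ μ_2 (two-sample pooled-variance t-test, two-sided).
s_p² = [(20−1)·15.5² + (8−1)·19.6²]/(20+8−2) = 278.995
t = (122 − 142)/√[278.995·(1/20 + 1/8)] = -2.862
df = n₁ + n₂ − 2 = 26
Two-sided p-value ≈ 0.0082
Since p ≈ 0.0082 < α = 0.025, reject H0; the data support H1.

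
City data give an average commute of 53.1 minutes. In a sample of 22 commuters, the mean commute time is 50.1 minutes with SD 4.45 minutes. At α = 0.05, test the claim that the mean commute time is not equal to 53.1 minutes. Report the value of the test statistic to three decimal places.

H0: μ = 53.1; H1: μ ≠ 53.1 (one-sample t-test, two-sided).
t = (x̄ − μ₀)/(s/√n) = (50.1 − 53.1)/(4.45/√22) = -3.162
df = n − 1 = 21
Two-sided p-value ≈ 0.0047
Since p ≈ 0.0047 < α = 0.05, reject H0; the data support H1.

-3.162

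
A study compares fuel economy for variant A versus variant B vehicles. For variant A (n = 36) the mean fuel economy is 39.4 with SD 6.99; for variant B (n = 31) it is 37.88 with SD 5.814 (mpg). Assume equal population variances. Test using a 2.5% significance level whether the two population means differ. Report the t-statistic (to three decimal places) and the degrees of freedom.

t = 0.958, df = 65

Let group 1 = variant A, group 2 = variant B. H0: μ_1 = μ_2; H1: μ_1 ≠ μ_2 (two-sample pooled-variance t-test, two-sided).
s_p² = [(36−1)·6.99² + (31−1)·5.814²]/(36+31−2) = 41.9105
t = (39.4 − 37.88)/√[41.9105·(1/36 + 1/31)] = 0.958
df = n₁ + n₂ − 2 = 65
Two-sided p-value ≈ 0.3415
Since p ≈ 0.3415 > α = 0.025, fail to reject H0; the evidence is not statistically significant.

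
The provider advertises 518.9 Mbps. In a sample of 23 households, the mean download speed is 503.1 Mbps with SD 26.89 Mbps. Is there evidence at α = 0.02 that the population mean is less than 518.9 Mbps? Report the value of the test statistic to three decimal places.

-2.818

H0: μ = 518.9; H1: μ < 518.9 (one-sample t-test, left-tailed).
t = (x̄ − μ₀)/(s/√n) = (503.1 − 518.9)/(26.89/√23) = -2.818
df = n − 1 = 22
p-value = P(T ≤ -2.818) ≈ 0.005
Since p ≈ 0.005 < α = 0.02, reject H0; the evidence is statistically significant.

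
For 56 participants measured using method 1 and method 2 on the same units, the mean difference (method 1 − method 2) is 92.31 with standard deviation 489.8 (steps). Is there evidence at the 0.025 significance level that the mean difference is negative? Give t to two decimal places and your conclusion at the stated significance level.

t = 1.41; fail to reject H0

H0: μ_d = 0; H1: μ_d < 0 (paired t-test on the differences, left-tailed).
t = d̄/(s_d/√n) = 92.31/(489.8/√56) = 1.41
df = n − 1 = 55
p-value = P(T ≤ 1.41) ≈ 0.9180
Since p ≈ 0.9180 > α = 0.025, fail to reject H0; the evidence is not statistically significant.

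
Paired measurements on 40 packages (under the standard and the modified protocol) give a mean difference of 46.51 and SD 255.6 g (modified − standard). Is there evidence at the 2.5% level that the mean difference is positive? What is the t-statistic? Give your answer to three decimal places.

1.151

H0: μ_d = 0; H1: μ_d > 0 (paired t-test on the differences, right-tailed).
t = d̄/(s_d/√n) = 46.51/(255.6/√40) = 1.151
df = n − 1 = 39
p-value = P(T ≥ 1.151) ≈ 0.1284
Since p ≈ 0.1284 > α = 0.025, fail to reject H0; the data do not provide sufficient evidence against H0.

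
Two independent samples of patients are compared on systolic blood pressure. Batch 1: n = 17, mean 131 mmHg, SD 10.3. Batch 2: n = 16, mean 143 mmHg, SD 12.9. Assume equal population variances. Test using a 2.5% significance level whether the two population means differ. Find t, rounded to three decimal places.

Let group 1 = batch 1, group 2 = batch 2. H0: μ_1 = μ_2; H1: μ_1 ≠ μ_2 (two-sample pooled-variance t-test, two-sided).
s_p² = [(17−1)·10.3² + (16−1)·12.9²]/(17+16−2) = 135.277
t = (131 − 143)/√[135.277·(1/17 + 1/16)] = -2.962
df = n₁ + n₂ − 2 = 31
Two-sided p-value ≈ 0.006
Since p ≈ 0.006 < α = 0.025, reject H0; the evidence is statistically significant.

-2.962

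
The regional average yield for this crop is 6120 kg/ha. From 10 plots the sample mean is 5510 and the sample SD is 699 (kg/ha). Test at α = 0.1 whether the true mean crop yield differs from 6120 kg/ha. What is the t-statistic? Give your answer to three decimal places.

-2.760

H0: μ = 6120; H1: μ ≠ 6120 (one-sample t-test, two-sided).
t = (x̄ − μ₀)/(s/√n) = (5510 − 6120)/(699/√10) = -2.760
df = n − 1 = 9
Two-sided p-value ≈ 0.0221
Since p ≈ 0.0221 < α = 0.1, reject H0; the evidence is statistically significant.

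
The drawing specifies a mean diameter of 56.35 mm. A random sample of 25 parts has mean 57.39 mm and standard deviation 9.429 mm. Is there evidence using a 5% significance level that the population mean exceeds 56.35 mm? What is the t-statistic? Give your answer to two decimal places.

H0: μ = 56.35; H1: μ > 56.35 (one-sample t-test, right-tailed).
t = (x̄ − μ₀)/(s/√n) = (57.39 − 56.35)/(9.429/√25) = 0.55
df = n − 1 = 24
p-value = P(T ≥ 0.55) ≈ 0.2932
Since p ≈ 0.2932 > α = 0.05, fail to reject H0; the data do not provide sufficient evidence against H0.

0.55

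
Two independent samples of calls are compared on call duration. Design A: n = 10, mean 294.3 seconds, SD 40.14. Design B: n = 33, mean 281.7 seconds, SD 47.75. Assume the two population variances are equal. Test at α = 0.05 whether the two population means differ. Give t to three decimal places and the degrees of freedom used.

t = 0.756, df = 41

Let group 1 = design A, group 2 = design B. H0: μ_1 = μ_2; H1: μ_1 ≠ μ_2 (two-sample pooled-variance t-test, two-sided).
s_p² = [(10−1)·40.14² + (33−1)·47.75²]/(10+33−2) = 2133.24
t = (294.3 − 281.7)/√[2133.24·(1/10 + 1/33)] = 0.756
df = n₁ + n₂ − 2 = 41
Two-sided p-value ≈ 0.4541
Since p ≈ 0.4541 > α = 0.05, fail to reject H0; the evidence is not statistically significant.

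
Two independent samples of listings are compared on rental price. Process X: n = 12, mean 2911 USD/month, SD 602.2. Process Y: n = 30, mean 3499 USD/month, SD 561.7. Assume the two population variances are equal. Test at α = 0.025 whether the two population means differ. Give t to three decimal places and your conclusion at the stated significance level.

t = -3.004; reject H0

Let group 1 = process X, group 2 = process Y. H0: μ_1 = μ_2; H1: μ_1 ≠ μ_2 (two-sample pooled-variance t-test, two-sided).
s_p² = [(12−1)·602.2² + (30−1)·561.7²]/(12+30−2) = 328470
t = (2911 − 3499)/√[328470·(1/12 + 1/30)] = -3.004
df = n₁ + n₂ − 2 = 40
Two-sided p-value ≈ 0.005
Since p ≈ 0.005 < α = 0.025, reject H0; the evidence is statistically significant.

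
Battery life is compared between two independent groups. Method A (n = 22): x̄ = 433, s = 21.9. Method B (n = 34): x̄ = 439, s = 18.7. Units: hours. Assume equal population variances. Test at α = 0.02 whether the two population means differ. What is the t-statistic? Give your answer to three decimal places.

-1.096

Let group 1 = method A, group 2 = method B. H0: μ_1 = μ_2; H1: μ_1 ≠ μ_2 (two-sample pooled-variance t-test, two-sided).
s_p² = [(22−1)·21.9² + (34−1)·18.7²]/(22+34−2) = 400.214
t = (433 − 439)/√[400.214·(1/22 + 1/34)] = -1.096
df = n₁ + n₂ − 2 = 54
Two-sided p-value ≈ 0.278
Since p ≈ 0.278 > α = 0.02, fail to reject H0; the data do not provide sufficient evidence against H0.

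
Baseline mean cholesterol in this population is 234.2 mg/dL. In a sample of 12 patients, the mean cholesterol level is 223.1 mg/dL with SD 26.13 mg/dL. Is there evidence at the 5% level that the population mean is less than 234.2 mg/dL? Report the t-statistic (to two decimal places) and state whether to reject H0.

H0: μ = 234.2; H1: μ < 234.2 (one-sample t-test, left-tailed).
t = (x̄ − μ₀)/(s/√n) = (223.1 − 234.2)/(26.13/√12) = -1.47
df = n − 1 = 11
p-value = P(T ≤ -1.47) ≈ 0.085
Since p ≈ 0.085 > α = 0.05, fail to reject H0; the data do not provide sufficient evidence against H0.

t = -1.47; fail to reject H0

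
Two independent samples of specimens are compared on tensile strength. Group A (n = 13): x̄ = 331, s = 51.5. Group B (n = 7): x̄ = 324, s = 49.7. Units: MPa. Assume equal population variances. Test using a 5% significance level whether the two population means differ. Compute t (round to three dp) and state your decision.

t = 0.293; fail to reject H0

Let group 1 = group A, group 2 = group B. H0: μ_1 = μ_2; H1: μ_1 ≠ μ_2 (two-sample pooled-variance t-test, two-sided).
s_p² = [(13−1)·51.5² + (7−1)·49.7²]/(13+7−2) = 2591.53
t = (331 − 324)/√[2591.53·(1/13 + 1/7)] = 0.293
df = n₁ + n₂ − 2 = 18
Two-sided p-value ≈ 0.773
Since p ≈ 0.773 > α = 0.05, fail to reject H0; the evidence is not statistically significant.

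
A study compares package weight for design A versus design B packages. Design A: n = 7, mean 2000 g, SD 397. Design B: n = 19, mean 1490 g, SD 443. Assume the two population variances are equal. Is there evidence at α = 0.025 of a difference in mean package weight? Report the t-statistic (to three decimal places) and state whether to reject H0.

Let group 1 = design A, group 2 = design B. H0: μ_1 = μ_2; H1: μ_1 ≠ μ_2 (two-sample pooled-variance t-test, two-sided).
s_p² = [(7−1)·397² + (19−1)·443²]/(7+19−2) = 186589
t = (2000 − 1490)/√[186589·(1/7 + 1/19)] = 2.670
df = n₁ + n₂ − 2 = 24
Two-sided p-value ≈ 0.013
Since p ≈ 0.013 < α = 0.025, reject H0; the data support H1.

t = 2.670; reject H0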